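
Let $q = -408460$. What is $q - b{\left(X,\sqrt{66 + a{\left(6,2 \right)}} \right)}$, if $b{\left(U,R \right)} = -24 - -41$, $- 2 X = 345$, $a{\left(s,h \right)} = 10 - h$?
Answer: $-408477$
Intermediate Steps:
$X = - \frac{345}{2}$ ($X = \left(- \frac{1}{2}\right) 345 = - \frac{345}{2} \approx -172.5$)
$b{\left(U,R \right)} = 17$ ($b{\left(U,R \right)} = -24 + 41 = 17$)
$q - b{\left(X,\sqrt{66 + a{\left(6,2 \right)}} \right)} = -408460 - 17 = -408477$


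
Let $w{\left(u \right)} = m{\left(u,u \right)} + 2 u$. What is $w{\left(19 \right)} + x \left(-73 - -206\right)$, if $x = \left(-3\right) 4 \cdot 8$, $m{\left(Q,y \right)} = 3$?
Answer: $-12727$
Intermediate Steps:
$x = -96$ ($x = \left(-12\right) 8 = -96$)
$w{\left(u \right)} = 3 + 2 u$
$w{\left(19 \right)} + x \left(-73 - -206\right) = \left(3 + 2 \cdot 19\right) - 96 \left(-73 - -206\right) = \left(3 + 38\right) - 96 \left(-73 + 206\right) = 41 - 12768 = -12727$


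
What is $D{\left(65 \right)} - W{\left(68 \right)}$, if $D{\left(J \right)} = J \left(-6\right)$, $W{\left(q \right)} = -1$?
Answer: $-389$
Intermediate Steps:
$D{\left(J \right)} = - 6 J$
$D{\left(65 \right)} - W{\left(68 \right)} = \left(-6\right) 65 - -1 = -390 + 1 = -389$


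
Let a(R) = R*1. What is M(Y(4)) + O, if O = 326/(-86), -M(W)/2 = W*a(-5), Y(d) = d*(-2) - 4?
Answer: -5323/43 ≈ -123.79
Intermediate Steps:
a(R) = R
Y(d) = -4 - 2*d (Y(d) = -2*d - 4 = -4 - 2*d)
M(W) = 10*W (M(W) = -2*W*(-5) = -(-10)*W = 10*W)
O = -163/43 (O = 326*(-1/86) = -163/43 ≈ -3.7907)
M(Y(4)) + O = 10*(-4 - 2*4) - 163/43 = 10*(-4 - 8) - 163/43 = 10*(-12) - 163/43 = -120 - 163/43 = -5323/43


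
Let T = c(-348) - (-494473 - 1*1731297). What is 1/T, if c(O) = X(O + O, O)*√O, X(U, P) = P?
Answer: 1112885/2477047118546 + 174*I*√87/1238523559273 ≈ 4.4928e-7 + 1.3104e-9*I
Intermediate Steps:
c(O) = O^(3/2) (c(O) = O*√O = O^(3/2))
T = 2225770 - 696*I*√87 (T = (-348)^(3/2) - (-494473 - 1*1731297) = -696*I*√87 - (-494473 - 1731297) = -696*I*√87 - 1*(-2225770) = -696*I*√87 + 2225770 = 2225770 - 696*I*√87 ≈ 2.2258e+6 - 6491.9*I)
1/T = 1/(2225770 - 696*I*√87)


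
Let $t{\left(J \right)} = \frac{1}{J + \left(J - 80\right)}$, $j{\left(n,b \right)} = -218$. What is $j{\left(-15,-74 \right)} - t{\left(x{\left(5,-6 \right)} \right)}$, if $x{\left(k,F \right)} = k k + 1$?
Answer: $- \frac{6103}{28} \approx -217.96$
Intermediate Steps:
$x{\left(k,F \right)} = 1 + k^{2}$ ($x{\left(k,F \right)} = k^{2} + 1 = 1 + k^{2}$)
$t{\left(J \right)} = \frac{1}{-80 + 2 J}$ ($t{\left(J \right)} = \frac{1}{J + \left(-80 + J\right)} = \frac{1}{-80 + 2 J}$)
$j{\left(-15,-74 \right)} - t{\left(x{\left(5,-6 \right)} \right)} = -218 - \frac{1}{2 \left(-40 + \left(1 + 5^{2}\right)\right)} = -218 - \frac{1}{2 \left(-40 + \left(1 + 25\right)\right)} = -218 - \frac{1}{2 \left(-40 + 26\right)} = -218 - \frac{1}{2 \left(-14\right)} = -218 - \frac{1}{2} \left(- \frac{1}{14}\right) = -218 - - \frac{1}{28} = -218 + \frac{1}{28} = - \frac{6103}{28}$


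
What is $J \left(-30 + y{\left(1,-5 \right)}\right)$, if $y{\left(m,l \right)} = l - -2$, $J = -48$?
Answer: $1584$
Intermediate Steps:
$y{\left(m,l \right)} = 2 + l$ ($y{\left(m,l \right)} = l + 2 = 2 + l$)
$J \left(-30 + y{\left(1,-5 \right)}\right) = - 48 \left(-30 + \left(2 - 5\right)\right) = - 48 \left(-30 - 3\right) = \left(-48\right) \left(-33\right) = 1584$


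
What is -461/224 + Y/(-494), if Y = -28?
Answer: -110731/55328 ≈ -2.0014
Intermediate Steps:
-461/224 + Y/(-494) = -461/224 - 28/(-494) = -461*1/224 - 28*(-1/494) = -461/224 + 14/247 = -110731/55328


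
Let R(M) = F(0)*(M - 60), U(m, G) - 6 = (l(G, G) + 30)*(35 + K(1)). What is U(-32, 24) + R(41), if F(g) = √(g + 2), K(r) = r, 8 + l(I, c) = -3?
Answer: 690 - 19*√2 ≈ 663.13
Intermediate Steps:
l(I, c) = -11 (l(I, c) = -8 - 3 = -11)
F(g) = √(2 + g)
U(m, G) = 690 (U(m, G) = 6 + (-11 + 30)*(35 + 1) = 6 + 19*36 = 6 + 684 = 690)
R(M) = √2*(-60 + M) (R(M) = √(2 + 0)*(M - 60) = √2*(-60 + M))
U(-32, 24) + R(41) = 690 + √2*(-60 + 41) = 690 + √2*(-19) = 690 - 19*√2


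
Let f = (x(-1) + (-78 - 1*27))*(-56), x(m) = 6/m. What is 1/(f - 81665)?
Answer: -1/75449 ≈ -1.3254e-5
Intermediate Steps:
f = 6216 (f = (6/(-1) + (-78 - 1*27))*(-56) = (6*(-1) + (-78 - 27))*(-56) = (-6 - 105)*(-56) = -111*(-56) = 6216)
1/(f - 81665) = 1/(6216 - 81665) = 1/(-75449) = -1/75449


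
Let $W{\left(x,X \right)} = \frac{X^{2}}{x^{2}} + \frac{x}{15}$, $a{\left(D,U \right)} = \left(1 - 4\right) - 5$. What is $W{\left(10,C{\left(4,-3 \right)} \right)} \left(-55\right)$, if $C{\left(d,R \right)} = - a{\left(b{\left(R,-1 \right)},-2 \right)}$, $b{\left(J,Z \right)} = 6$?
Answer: $- \frac{1078}{15} \approx -71.867$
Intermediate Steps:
$a{\left(D,U \right)} = -8$ ($a{\left(D,U \right)} = \left(1 - 4\right) - 5 = -3 - 5 = -8$)
$C{\left(d,R \right)} = 8$ ($C{\left(d,R \right)} = \left(-1\right) \left(-8\right) = 8$)
$W{\left(x,X \right)} = \frac{x}{15} + \frac{X^{2}}{x^{2}}$ ($W{\left(x,X \right)} = \frac{X^{2}}{x^{2}} + x \frac{1}{15} = \frac{X^{2}}{x^{2}} + \frac{x}{15} = \frac{x}{15} + \frac{X^{2}}{x^{2}}$)
$W{\left(10,C{\left(4,-3 \right)} \right)} \left(-55\right) = \left(\frac{1}{15} \cdot 10 + \frac{8^{2}}{100}\right) \left(-55\right) = \left(\frac{2}{3} + 64 \cdot \frac{1}{100}\right) \left(-55\right) = \left(\frac{2}{3} + \frac{16}{25}\right) \left(-55\right) = \frac{98}{75} \left(-55\right) = - \frac{1078}{15}$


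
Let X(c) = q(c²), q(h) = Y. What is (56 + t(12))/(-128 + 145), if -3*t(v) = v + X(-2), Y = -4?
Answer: 160/51 ≈ 3.1373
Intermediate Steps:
q(h) = -4
X(c) = -4
t(v) = 4/3 - v/3 (t(v) = -(v - 4)/3 = -(-4 + v)/3 = 4/3 - v/3)
(56 + t(12))/(-128 + 145) = (56 + (4/3 - ⅓*12))/(-128 + 145) = (56 + (4/3 - 4))/17 = (56 - 8/3)*(1/17) = (160/3)*(1/17) = 160/51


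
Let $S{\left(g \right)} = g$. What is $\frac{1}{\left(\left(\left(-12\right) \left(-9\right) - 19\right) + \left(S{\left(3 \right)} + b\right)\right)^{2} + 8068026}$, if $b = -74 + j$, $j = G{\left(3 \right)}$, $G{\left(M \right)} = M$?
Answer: $\frac{1}{8068467} \approx 1.2394 \cdot 10^{-7}$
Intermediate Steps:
$j = 3$
$b = -71$ ($b = -74 + 3 = -71$)
$\frac{1}{\left(\left(\left(-12\right) \left(-9\right) - 19\right) + \left(S{\left(3 \right)} + b\right)\right)^{2} + 8068026} = \frac{1}{\left(\left(\left(-12\right) \left(-9\right) - 19\right) + \left(3 - 71\right)\right)^{2} + 8068026} = \frac{1}{\left(\left(108 - 19\right) - 68\right)^{2} + 8068026} = \frac{1}{\left(89 - 68\right)^{2} + 8068026} = \frac{1}{21^{2} + 8068026} = \frac{1}{441 + 8068026} = \frac{1}{8068467}$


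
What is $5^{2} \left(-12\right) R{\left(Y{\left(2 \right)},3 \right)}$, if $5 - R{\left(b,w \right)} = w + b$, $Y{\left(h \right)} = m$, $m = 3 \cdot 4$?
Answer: $3000$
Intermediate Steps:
$m = 12$
$Y{\left(h \right)} = 12$
$R{\left(b,w \right)} = 5 - b - w$ ($R{\left(b,w \right)} = 5 - \left(w + b\right) = 5 - \left(b + w\right) = 5 - b - w$)
$5^{2} \left(-12\right) R{\left(Y{\left(2 \right)},3 \right)} = 5^{2} \left(-12\right) \left(5 - 12 - 3\right) = 25 \left(-12\right) \left(5 - 12 - 3\right) = \left(-300\right) \left(-10\right) = 3000$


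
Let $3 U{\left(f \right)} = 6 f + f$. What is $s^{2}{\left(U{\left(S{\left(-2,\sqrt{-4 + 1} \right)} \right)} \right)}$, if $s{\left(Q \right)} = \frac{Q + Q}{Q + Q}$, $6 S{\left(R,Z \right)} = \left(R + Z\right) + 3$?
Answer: $1$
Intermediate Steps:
$S{\left(R,Z \right)} = \frac{1}{2} + \frac{R}{6} + \frac{Z}{6}$ ($S{\left(R,Z \right)} = \frac{\left(R + Z\right) + 3}{6} = \frac{3 + R + Z}{6} = \frac{1}{2} + \frac{R}{6} + \frac{Z}{6}$)
$U{\left(f \right)} = \frac{7 f}{3}$ ($U{\left(f \right)} = \frac{6 f + f}{3} = \frac{7 f}{3}$)
$s{\left(Q \right)} = 1$ ($s{\left(Q \right)} = \frac{2 Q}{2 Q} = 2 Q \frac{1}{2 Q} = 1$)
$s^{2}{\left(U{\left(S{\left(-2,\sqrt{-4 + 1} \right)} \right)} \right)} = 1^{2} = 1$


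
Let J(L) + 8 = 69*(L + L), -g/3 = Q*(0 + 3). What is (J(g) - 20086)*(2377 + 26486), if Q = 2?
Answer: -651668814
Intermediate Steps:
g = -18 (g = -6*(0 + 3) = -6*3 = -3*6 = -18)
J(L) = -8 + 138*L (J(L) = -8 + 69*(L + L) = -8 + 69*(2*L) = -8 + 138*L)
(J(g) - 20086)*(2377 + 26486) = ((-8 + 138*(-18)) - 20086)*(2377 + 26486) = ((-8 - 2484) - 20086)*28863 = (-2492 - 20086)*28863 = -22578*28863 = -651668814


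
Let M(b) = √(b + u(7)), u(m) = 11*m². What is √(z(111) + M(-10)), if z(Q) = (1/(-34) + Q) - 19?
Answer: √132906/34 ≈ 10.722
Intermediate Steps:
M(b) = √(539 + b) (M(b) = √(b + 11*7²) = √(b + 11*49) = √(b + 539) = √(539 + b))
z(Q) = -647/34 + Q (z(Q) = (-1/34 + Q) - 19 = -647/34 + Q)
√(z(111) + M(-10)) = √((-647/34 + 111) + √(539 - 10)) = √(3127/34 + √529) = √(3127/34 + 23) = √(3909/34) = √132906/34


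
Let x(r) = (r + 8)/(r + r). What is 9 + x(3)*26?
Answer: 170/3 ≈ 56.667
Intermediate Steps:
x(r) = (8 + r)/(2*r) (x(r) = (8 + r)/((2*r)) = (8 + r)*(1/(2*r)) = (8 + r)/(2*r))
9 + x(3)*26 = 9 + ((½)*(8 + 3)/3)*26 = 9 + ((½)*(⅓)*11)*26 = 9 + (11/6)*26 = 9 + 143/3 = 170/3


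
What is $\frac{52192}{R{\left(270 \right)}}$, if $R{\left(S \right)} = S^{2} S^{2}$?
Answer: $\frac{3262}{332150625} \approx 9.8208 \cdot 10^{-6}$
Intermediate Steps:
$R{\left(S \right)} = S^{4}$
$\frac{52192}{R{\left(270 \right)}} = \frac{52192}{270^{4}} = \frac{52192}{5314410000} = 52192 \cdot \frac{1}{5314410000} = \frac{3262}{332150625}$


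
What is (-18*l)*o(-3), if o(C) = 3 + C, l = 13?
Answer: 0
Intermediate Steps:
(-18*l)*o(-3) = (-18*13)*(3 - 3) = -234*0 = 0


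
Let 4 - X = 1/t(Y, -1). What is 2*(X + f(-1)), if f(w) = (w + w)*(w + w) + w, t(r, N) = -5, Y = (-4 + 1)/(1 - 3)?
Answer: 72/5 ≈ 14.400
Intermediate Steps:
Y = 3/2 (Y = -3/(-2) = -3*(-½) = 3/2 ≈ 1.5000)
f(w) = w + 4*w² (f(w) = (2*w)*(2*w) + w = 4*w² + w = w + 4*w²)
X = 21/5 (X = 4 - 1/(-5) = 4 - 1*(-⅕) = 4 + ⅕ = 21/5 ≈ 4.2000)
2*(X + f(-1)) = 2*(21/5 - (1 + 4*(-1))) = 2*(21/5 - (1 - 4)) = 2*(21/5 - 1*(-3)) = 2*(21/5 + 3) = 2*(36/5) = 72/5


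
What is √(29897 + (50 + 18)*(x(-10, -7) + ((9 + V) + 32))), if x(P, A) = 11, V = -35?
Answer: √31053 ≈ 176.22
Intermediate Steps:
√(29897 + (50 + 18)*(x(-10, -7) + ((9 + V) + 32))) = √(29897 + (50 + 18)*(11 + ((9 - 35) + 32))) = √(29897 + 68*(11 + (-26 + 32))) = √(29897 + 68*(11 + 6)) = √(29897 + 68*17) = √(29897 + 1156) = √31053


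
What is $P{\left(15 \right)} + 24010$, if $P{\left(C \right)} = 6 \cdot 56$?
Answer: $24346$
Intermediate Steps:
$P{\left(C \right)} = 336$
$P{\left(15 \right)} + 24010 = 336 + 24010 = 24346$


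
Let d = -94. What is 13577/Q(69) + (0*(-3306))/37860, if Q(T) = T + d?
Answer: -13577/25 ≈ -543.08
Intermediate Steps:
Q(T) = -94 + T (Q(T) = T - 94 = -94 + T)
13577/Q(69) + (0*(-3306))/37860 = 13577/(-94 + 69) + (0*(-3306))/37860 = 13577/(-25) + 0*(1/37860) = 13577*(-1/25) + 0 = -13577/25 + 0 = -13577/25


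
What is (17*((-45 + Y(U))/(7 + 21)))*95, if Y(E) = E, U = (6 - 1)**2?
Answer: -8075/7 ≈ -1153.6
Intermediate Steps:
U = 25 (U = 5**2 = 25)
(17*((-45 + Y(U))/(7 + 21)))*95 = (17*((-45 + 25)/(7 + 21)))*95 = (17*(-20/28))*95 = (17*(-20*1/28))*95 = (17*(-5/7))*95 = -85/7*95 = -8075/7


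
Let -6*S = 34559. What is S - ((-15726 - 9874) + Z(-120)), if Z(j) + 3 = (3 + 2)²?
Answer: 118909/6 ≈ 19818.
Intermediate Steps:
Z(j) = 22 (Z(j) = -3 + (3 + 2)² = -3 + 5² = -3 + 25 = 22)
S = -34559/6 (S = -⅙*34559 = -34559/6 ≈ -5759.8)
S - ((-15726 - 9874) + Z(-120)) = -34559/6 - ((-15726 - 9874) + 22) = -34559/6 - (-25600 + 22) = -34559/6 - 1*(-25578) = -34559/6 + 25578 = 118909/6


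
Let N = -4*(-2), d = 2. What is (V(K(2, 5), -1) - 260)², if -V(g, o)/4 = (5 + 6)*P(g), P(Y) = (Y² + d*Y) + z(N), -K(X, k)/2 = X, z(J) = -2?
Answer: 274576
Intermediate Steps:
N = 8
K(X, k) = -2*X
P(Y) = -2 + Y² + 2*Y (P(Y) = (Y² + 2*Y) - 2 = -2 + Y² + 2*Y)
V(g, o) = 88 - 88*g - 44*g² (V(g, o) = -4*(5 + 6)*(-2 + g² + 2*g) = -44*(-2 + g² + 2*g) = -4*(-22 + 11*g² + 22*g) = 88 - 88*g - 44*g²)
(V(K(2, 5), -1) - 260)² = ((88 - (-176)*2 - 44*(-2*2)²) - 260)² = ((88 - 88*(-4) - 44*(-4)²) - 260)² = ((88 + 352 - 44*16) - 260)² = ((88 + 352 - 704) - 260)² = (-264 - 260)² = (-524)² = 274576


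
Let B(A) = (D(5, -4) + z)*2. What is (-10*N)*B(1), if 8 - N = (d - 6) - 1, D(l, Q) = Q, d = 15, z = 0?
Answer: 0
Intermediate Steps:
B(A) = -8 (B(A) = (-4 + 0)*2 = -4*2 = -8)
N = 0 (N = 8 - ((15 - 6) - 1) = 8 - (9 - 1) = 8 - 1*8 = 8 - 8 = 0)
(-10*N)*B(1) = -10*0*(-8) = 0*(-8) = 0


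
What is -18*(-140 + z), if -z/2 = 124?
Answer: 6984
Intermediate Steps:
z = -248 (z = -2*124 = -248)
-18*(-140 + z) = -18*(-140 - 248) = -18*(-388) = 6984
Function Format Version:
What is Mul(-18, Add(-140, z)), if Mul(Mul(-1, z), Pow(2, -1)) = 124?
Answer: 6984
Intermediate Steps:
z = -248 (z = Mul(-2, 124) = -248)
Mul(-18, Add(-140, z)) = Mul(-18, Add(-140, -248)) = Mul(-18, -388) = 6984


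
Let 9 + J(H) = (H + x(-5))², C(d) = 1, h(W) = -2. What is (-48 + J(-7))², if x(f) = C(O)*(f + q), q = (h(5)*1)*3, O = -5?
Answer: 71289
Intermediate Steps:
q = -6 (q = -2*1*3 = -2*3 = -6)
x(f) = -6 + f (x(f) = 1*(f - 6) = 1*(-6 + f) = -6 + f)
J(H) = -9 + (-11 + H)² (J(H) = -9 + (H + (-6 - 5))² = -9 + (H - 11)² = -9 + (-11 + H)²)
(-48 + J(-7))² = (-48 + (-9 + (-11 - 7)²))² = (-48 + (-9 + (-18)²))² = (-48 + (-9 + 324))² = (-48 + 315)² = 267² = 71289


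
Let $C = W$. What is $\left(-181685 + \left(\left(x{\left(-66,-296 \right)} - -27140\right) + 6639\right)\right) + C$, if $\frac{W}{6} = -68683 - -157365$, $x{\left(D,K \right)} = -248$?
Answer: $383938$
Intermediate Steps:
$W = 532092$ ($W = 6 \left(-68683 - -157365\right) = 6 \left(-68683 + 157365\right) = 6 \cdot 88682 = 532092$)
$C = 532092$
$\left(-181685 + \left(\left(x{\left(-66,-296 \right)} - -27140\right) + 6639\right)\right) + C = \left(-181685 + \left(\left(-248 - -27140\right) + 6639\right)\right) + 532092 = \left(-181685 + \left(\left(-248 + 27140\right) + 6639\right)\right) + 532092 = \left(-181685 + \left(26892 + 6639\right)\right) + 532092 = \left(-181685 + 33531\right) + 532092 = -148154 + 532092 = 383938$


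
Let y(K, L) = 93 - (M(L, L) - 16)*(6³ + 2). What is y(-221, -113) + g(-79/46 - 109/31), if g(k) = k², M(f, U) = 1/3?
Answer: 21569424007/6100428 ≈ 3535.7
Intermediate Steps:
M(f, U) = ⅓
y(K, L) = 10525/3 (y(K, L) = 93 - (⅓ - 16)*(6³ + 2) = 93 - (-47)*(216 + 2)/3 = 93 - (-47)*218/3 = 93 - 1*(-10246/3) = 93 + 10246/3 = 10525/3)
y(-221, -113) + g(-79/46 - 109/31) = 10525/3 + (-79/46 - 109/31)² = 10525/3 + (-7463/1426)² = 10525/3 + 55696369/2033476 = 21569424007/6100428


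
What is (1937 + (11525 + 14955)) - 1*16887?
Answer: 11530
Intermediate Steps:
(1937 + (11525 + 14955)) - 1*16887 = (1937 + 26480) - 16887 = 28417 - 16887 = 11530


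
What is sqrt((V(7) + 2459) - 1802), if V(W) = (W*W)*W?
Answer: 10*sqrt(10) ≈ 31.623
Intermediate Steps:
V(W) = W**3 (V(W) = W**2*W = W**3)
sqrt((V(7) + 2459) - 1802) = sqrt((7**3 + 2459) - 1802) = sqrt((343 + 2459) - 1802) = sqrt(2802 - 1802) = sqrt(1000) = 10*sqrt(10)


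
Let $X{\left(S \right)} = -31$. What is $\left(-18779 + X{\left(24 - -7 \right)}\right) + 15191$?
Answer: $-3619$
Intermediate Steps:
$\left(-18779 + X{\left(24 - -7 \right)}\right) + 15191 = \left(-18779 - 31\right) + 15191 = -18810 + 15191 = -3619$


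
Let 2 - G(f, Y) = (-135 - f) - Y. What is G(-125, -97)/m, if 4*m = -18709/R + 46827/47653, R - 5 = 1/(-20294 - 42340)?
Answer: 59693769428/656777060643 ≈ 0.090889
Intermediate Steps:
R = 313169/62634 (R = 5 + 1/(-20294 - 42340) = 5 + 1/(-62634) = 5 - 1/62634 = 313169/62634 ≈ 5.0000)
G(f, Y) = 137 + Y + f (G(f, Y) = 2 - ((-135 - f) - Y) = 2 - (-135 - Y - f) = 2 + (135 + Y + f) = 137 + Y + f)
m = -55826050154655/59693769428 (m = (-18709/313169/62634 + 46827/47653)/4 = (-18709*62634/313169 + 46827*(1/47653))/4 = (-1171819506/313169 + 46827/47653)/4 = (¼)*(-55826050154655/14923442357) = -55826050154655/59693769428 ≈ -935.21)
G(-125, -97)/m = (137 - 97 - 125)/(-55826050154655/59693769428) = -85*(-59693769428/55826050154655) = 59693769428/656777060643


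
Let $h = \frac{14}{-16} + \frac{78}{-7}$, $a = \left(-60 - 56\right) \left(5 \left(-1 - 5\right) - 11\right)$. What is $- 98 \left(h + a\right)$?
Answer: $- \frac{1859641}{4} \approx -4.6491 \cdot 10^{5}$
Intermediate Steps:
$a = 4756$ ($a = - 116 \left(5 \left(-6\right) - 11\right) = - 116 \left(-30 - 11\right) = \left(-116\right) \left(-41\right) = 4756$)
$h = - \frac{673}{56}$ ($h = 14 \left(- \frac{1}{16}\right) + 78 \left(- \frac{1}{7}\right) = - \frac{7}{8} - \frac{78}{7} = - \frac{673}{56} \approx -12.018$)
$- 98 \left(h + a\right) = - 98 \left(- \frac{673}{56} + 4756\right) = \left(-98\right) \frac{265663}{56} = - \frac{1859641}{4}$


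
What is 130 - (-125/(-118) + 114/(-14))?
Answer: 113231/826 ≈ 137.08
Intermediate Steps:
130 - (-125/(-118) + 114/(-14)) = 130 - (-125*(-1/118) + 114*(-1/14)) = 130 - (125/118 - 57/7) = 130 - 1*(-5851/826) = 130 + 5851/826 = 113231/826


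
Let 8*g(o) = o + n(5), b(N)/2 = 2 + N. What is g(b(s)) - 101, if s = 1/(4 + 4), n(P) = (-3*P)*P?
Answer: -3515/32 ≈ -109.84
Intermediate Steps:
n(P) = -3*P**2
s = 1/8 ≈ 0.12500
b(N) = 4 + 2*N (b(N) = 2*(2 + N) = 4 + 2*N)
g(o) = -75/8 + o/8 (g(o) = (o - 3*5**2)/8 = (o - 3*25)/8 = (o - 75)/8 = (-75 + o)/8 = -75/8 + o/8)
g(b(s)) - 101 = (-75/8 + (4 + 2*(1/8))/8) - 101 = (-75/8 + (4 + 1/4)/8) - 101 = (-75/8 + (1/8)*(17/4)) - 101 = (-75/8 + 17/32) - 101 = -283/32 - 101 = -3515/32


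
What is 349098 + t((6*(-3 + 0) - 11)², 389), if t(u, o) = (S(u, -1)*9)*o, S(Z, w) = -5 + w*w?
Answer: 335094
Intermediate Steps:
S(Z, w) = -5 + w²
t(u, o) = -36*o (t(u, o) = ((-5 + (-1)²)*9)*o = ((-5 + 1)*9)*o = (-4*9)*o = -36*o)
349098 + t((6*(-3 + 0) - 11)², 389) = 349098 - 36*389 = 349098 - 14004 = 335094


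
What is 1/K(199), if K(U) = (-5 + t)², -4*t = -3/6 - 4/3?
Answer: 576/11881 ≈ 0.048481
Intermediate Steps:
t = 11/24 (t = -(-3/6 - 4/3)/4 = -(-3*⅙ - 4*⅓)/4 = -(-½ - 4/3)/4 = -¼*(-11/6) = 11/24 ≈ 0.45833)
K(U) = 11881/576 (K(U) = (-5 + 11/24)² = (-109/24)² = 11881/576)
1/K(199) = 1/(11881/576) = 576/11881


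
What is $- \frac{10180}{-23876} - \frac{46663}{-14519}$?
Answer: $\frac{315482302}{86663911} \approx 3.6403$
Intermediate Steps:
$- \frac{10180}{-23876} - \frac{46663}{-14519} = \left(-10180\right) \left(- \frac{1}{23876}\right) - - \frac{46663}{14519} = \frac{2545}{5969} + \frac{46663}{14519} = \frac{315482302}{86663911}$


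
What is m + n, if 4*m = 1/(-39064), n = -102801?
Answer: -16063273057/156256 ≈ -1.0280e+5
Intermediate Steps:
m = -1/156256 (m = (¼)/(-39064) = (¼)*(-1/39064) = -1/156256 ≈ -6.3998e-6)
m + n = -1/156256 - 102801 = -16063273057/156256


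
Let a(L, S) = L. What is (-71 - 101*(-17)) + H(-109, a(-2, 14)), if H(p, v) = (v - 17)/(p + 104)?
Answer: 8249/5 ≈ 1649.8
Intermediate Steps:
H(p, v) = (-17 + v)/(104 + p)
(-71 - 101*(-17)) + H(-109, a(-2, 14)) = (-71 - 101*(-17)) + (-17 - 2)/(104 - 109) = (-71 + 1717) - 19/(-5) = 1646 - ⅕*(-19) = 1646 + 19/5 = 8249/5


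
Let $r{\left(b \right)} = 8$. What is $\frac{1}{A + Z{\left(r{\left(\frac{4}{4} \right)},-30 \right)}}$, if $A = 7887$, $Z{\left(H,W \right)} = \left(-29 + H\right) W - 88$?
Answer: $\frac{1}{8429} \approx 0.00011864$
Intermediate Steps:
$Z{\left(H,W \right)} = -88 + W \left(-29 + H\right)$ ($Z{\left(H,W \right)} = W \left(-29 + H\right) - 88 = -88 + W \left(-29 + H\right)$)
$\frac{1}{A + Z{\left(r{\left(\frac{4}{4} \right)},-30 \right)}} = \frac{1}{7887 - -542} = \frac{1}{7887 + 542} = \frac{1}{8429}$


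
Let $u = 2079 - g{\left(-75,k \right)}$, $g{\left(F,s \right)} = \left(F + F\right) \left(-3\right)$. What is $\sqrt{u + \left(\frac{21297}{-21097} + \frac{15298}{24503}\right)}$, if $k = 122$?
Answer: $\frac{\sqrt{1505915051139889826}}{30408223} \approx 40.356$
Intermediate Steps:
$g{\left(F,s \right)} = - 6 F$ ($g{\left(F,s \right)} = 2 F \left(-3\right) = - 6 F$)
$u = 1629$ ($u = 2079 - \left(-6\right) \left(-75\right) = 2079 - 450 = 1629$)
$\sqrt{u + \left(\frac{21297}{-21097} + \frac{15298}{24503}\right)} = \sqrt{1629 + \left(\frac{21297}{-21097} + \frac{15298}{24503}\right)} = \sqrt{1629 + \left(21297 \left(- \frac{1}{21097}\right) + 15298 \cdot \frac{1}{24503}\right)} = \sqrt{1629 + \left(- \frac{21297}{21097} + \frac{15298}{24503}\right)} = \sqrt{1629 - \frac{199098485}{516939791}} = \sqrt{\frac{841895821054}{516939791}} = \frac{\sqrt{1505915051139889826}}{30408223}$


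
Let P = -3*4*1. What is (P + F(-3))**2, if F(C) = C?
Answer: 225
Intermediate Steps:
P = -12 (P = -12*1 = -12)
(P + F(-3))**2 = (-12 - 3)**2 = (-15)**2 = 225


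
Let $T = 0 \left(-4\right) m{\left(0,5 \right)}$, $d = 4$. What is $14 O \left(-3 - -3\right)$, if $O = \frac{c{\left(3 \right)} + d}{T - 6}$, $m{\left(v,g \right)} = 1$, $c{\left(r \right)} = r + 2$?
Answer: $0$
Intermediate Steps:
$c{\left(r \right)} = 2 + r$
$T = 0$ ($T = 0 \left(-4\right) 1 = 0 \cdot 1 = 0$)
$O = - \frac{3}{2}$ ($O = \frac{\left(2 + 3\right) + 4}{0 - 6} = \frac{5 + 4}{-6} = 9 \left(- \frac{1}{6}\right) = - \frac{3}{2} \approx -1.5$)
$14 O \left(-3 - -3\right) = 14 \left(- \frac{3}{2}\right) \left(-3 - -3\right) = - 21 \left(-3 + 3\right) = \left(-21\right) 0 = 0$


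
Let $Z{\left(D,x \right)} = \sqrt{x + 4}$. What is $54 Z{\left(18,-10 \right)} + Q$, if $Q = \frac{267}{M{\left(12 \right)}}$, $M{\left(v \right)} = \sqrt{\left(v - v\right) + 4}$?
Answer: $\frac{267}{2} + 54 i \sqrt{6} \approx 133.5 + 132.27 i$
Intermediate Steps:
$M{\left(v \right)} = 2$ ($M{\left(v \right)} = \sqrt{0 + 4} = \sqrt{4} = 2$)
$Z{\left(D,x \right)} = \sqrt{4 + x}$
$Q = \frac{267}{2} \approx 133.5$
$54 Z{\left(18,-10 \right)} + Q = 54 \sqrt{4 - 10} + \frac{267}{2} = 54 \sqrt{-6} + \frac{267}{2} = 54 i \sqrt{6} + \frac{267}{2} = \frac{267}{2} + 54 i \sqrt{6}$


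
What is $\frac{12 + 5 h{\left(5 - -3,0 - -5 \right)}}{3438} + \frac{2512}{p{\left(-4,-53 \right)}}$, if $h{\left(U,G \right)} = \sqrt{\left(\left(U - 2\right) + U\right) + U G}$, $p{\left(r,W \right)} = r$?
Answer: $- \frac{359842}{573} + \frac{5 \sqrt{6}}{1146} \approx -627.99$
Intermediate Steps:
$h{\left(U,G \right)} = \sqrt{-2 + 2 U + G U}$ ($h{\left(U,G \right)} = \sqrt{\left(\left(-2 + U\right) + U\right) + G U} = \sqrt{\left(-2 + 2 U\right) + G U} = \sqrt{-2 + 2 U + G U}$)
$\frac{12 + 5 h{\left(5 - -3,0 - -5 \right)}}{3438} + \frac{2512}{p{\left(-4,-53 \right)}} = \frac{12 + 5 \sqrt{-2 + 2 \left(5 - -3\right) + \left(0 - -5\right) \left(5 - -3\right)}}{3438} + \frac{2512}{-4} = \left(12 + 5 \sqrt{-2 + 2 \left(5 + 3\right) + \left(0 + 5\right) \left(5 + 3\right)}\right) \frac{1}{3438} + 2512 \left(- \frac{1}{4}\right) = \left(12 + 5 \sqrt{-2 + 2 \cdot 8 + 5 \cdot 8}\right) \frac{1}{3438} - 628 = \left(12 + 5 \sqrt{-2 + 16 + 40}\right) \frac{1}{3438} - 628 = \left(12 + 5 \sqrt{54}\right) \frac{1}{3438} - 628 = \left(12 + 5 \cdot 3 \sqrt{6}\right) \frac{1}{3438} - 628 = \left(12 + 15 \sqrt{6}\right) \frac{1}{3438} - 628 = \left(\frac{2}{573} + \frac{5 \sqrt{6}}{1146}\right) - 628 = - \frac{359842}{573} + \frac{5 \sqrt{6}}{1146}$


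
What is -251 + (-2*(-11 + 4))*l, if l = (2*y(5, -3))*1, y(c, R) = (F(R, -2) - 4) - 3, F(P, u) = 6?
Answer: -279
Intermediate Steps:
y(c, R) = -1 (y(c, R) = (6 - 4) - 3 = 2 - 3 = -1)
l = -2 (l = (2*(-1))*1 = -2*1 = -2)
-251 + (-2*(-11 + 4))*l = -251 - 2*(-11 + 4)*(-2) = -251 - 2*(-7)*(-2) = -251 + 14*(-2) = -251 - 28 = -279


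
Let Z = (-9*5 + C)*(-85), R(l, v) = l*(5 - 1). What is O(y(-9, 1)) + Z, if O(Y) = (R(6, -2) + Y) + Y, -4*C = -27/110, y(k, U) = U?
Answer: 338429/88 ≈ 3845.8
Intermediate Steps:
R(l, v) = 4*l (R(l, v) = l*4 = 4*l)
C = 27/440 (C = -(-27)/(4*110) = -1/4*(-27/110) = 27/440 ≈ 0.061364)
O(Y) = 24 + 2*Y (O(Y) = (4*6 + Y) + Y = (24 + Y) + Y = 24 + 2*Y)
Z = 336141/88 (Z = (-9*5 + 27/440)*(-85) = (-45 + 27/440)*(-85) = -19773/440*(-85) = 336141/88 ≈ 3819.8)
O(y(-9, 1)) + Z = (24 + 2*1) + 336141/88 = (24 + 2) + 336141/88 = 26 + 336141/88 = 338429/88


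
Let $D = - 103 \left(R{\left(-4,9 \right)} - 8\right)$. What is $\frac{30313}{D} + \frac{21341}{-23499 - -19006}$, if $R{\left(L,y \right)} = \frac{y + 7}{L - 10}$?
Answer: $\frac{812694291}{29617856} \approx 27.439$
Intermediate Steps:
$R{\left(L,y \right)} = \frac{7 + y}{-10 + L}$
$D = \frac{6592}{7}$ ($D = - 103 \left(\frac{7 + 9}{-10 - 4} - 8\right) = - 103 \left(\frac{1}{-14} \cdot 16 - 8\right) = - 103 \left(\left(- \frac{1}{14}\right) 16 - 8\right) = - 103 \left(- \frac{8}{7} - 8\right) = \left(-103\right) \left(- \frac{64}{7}\right) = \frac{6592}{7} \approx 941.71$)
$\frac{30313}{D} + \frac{21341}{-23499 - -19006} = \frac{30313}{\frac{6592}{7}} + \frac{21341}{-23499 - -19006} = 30313 \cdot \frac{7}{6592} + \frac{21341}{-23499 + 19006} = \frac{212191}{6592} + \frac{21341}{-4493} = \frac{212191}{6592} + 21341 \left(- \frac{1}{4493}\right) = \frac{212191}{6592} - \frac{21341}{4493} = \frac{812694291}{29617856}$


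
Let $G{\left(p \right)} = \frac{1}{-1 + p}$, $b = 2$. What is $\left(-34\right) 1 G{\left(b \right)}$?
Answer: $-34$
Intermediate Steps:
$\left(-34\right) 1 G{\left(b \right)} = \frac{\left(-34\right) 1}{-1 + 2} = - \frac{34}{1} = \left(-34\right) 1 = -34$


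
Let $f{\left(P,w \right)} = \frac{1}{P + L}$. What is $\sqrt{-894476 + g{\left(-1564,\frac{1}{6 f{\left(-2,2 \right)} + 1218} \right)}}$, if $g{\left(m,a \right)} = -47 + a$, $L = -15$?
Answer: $\frac{i \sqrt{425882399909}}{690} \approx 945.79 i$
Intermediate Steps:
$f{\left(P,w \right)} = \frac{1}{-15 + P}$ ($f{\left(P,w \right)} = \frac{1}{P - 15} = \frac{1}{-15 + P}$)
$\sqrt{-894476 + g{\left(-1564,\frac{1}{6 f{\left(-2,2 \right)} + 1218} \right)}} = \sqrt{-894476 - \left(47 - \frac{1}{\frac{6}{-15 - 2} + 1218}\right)} = \sqrt{-894476 - \left(47 - \frac{1}{\frac{6}{-17} + 1218}\right)} = \sqrt{-894476 - \left(47 - \frac{1}{6 \left(- \frac{1}{17}\right) + 1218}\right)} = \sqrt{-894476 - \left(47 - \frac{1}{- \frac{6}{17} + 1218}\right)} = \sqrt{-894476 - \left(47 - \frac{1}{\frac{20700}{17}}\right)} = \sqrt{-894476 + \left(-47 + \frac{17}{20700}\right)} = \sqrt{-894476 - \frac{972883}{20700}} = \sqrt{- \frac{18516626083}{20700}} = \frac{i \sqrt{425882399909}}{690}$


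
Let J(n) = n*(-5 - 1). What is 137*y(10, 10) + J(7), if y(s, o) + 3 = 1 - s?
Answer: -1686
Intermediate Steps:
J(n) = -6*n (J(n) = n*(-6) = -6*n)
y(s, o) = -2 - s (y(s, o) = -3 + (1 - s) = -2 - s)
137*y(10, 10) + J(7) = 137*(-2 - 1*10) - 6*7 = 137*(-2 - 10) - 42 = 137*(-12) - 42 = -1644 - 42 = -1686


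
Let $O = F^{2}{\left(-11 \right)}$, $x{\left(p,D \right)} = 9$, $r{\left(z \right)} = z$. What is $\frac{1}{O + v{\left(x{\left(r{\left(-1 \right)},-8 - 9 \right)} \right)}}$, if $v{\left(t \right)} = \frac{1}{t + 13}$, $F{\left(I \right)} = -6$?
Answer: $\frac{22}{793} \approx 0.027743$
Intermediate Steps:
$v{\left(t \right)} = \frac{1}{13 + t}$
$O = 36$ ($O = \left(-6\right)^{2} = 36$)
$\frac{1}{O + v{\left(x{\left(r{\left(-1 \right)},-8 - 9 \right)} \right)}} = \frac{1}{36 + \frac{1}{13 + 9}} = \frac{1}{36 + \frac{1}{22}} = \frac{1}{\frac{793}{22}} = \frac{22}{793}$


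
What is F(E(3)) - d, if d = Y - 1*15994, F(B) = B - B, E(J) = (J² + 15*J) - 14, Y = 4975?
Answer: 11019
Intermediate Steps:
E(J) = -14 + J² + 15*J
F(B) = 0
d = -11019 (d = 4975 - 1*15994 = 4975 - 15994 = -11019)
F(E(3)) - d = 0 - 1*(-11019) = 0 + 11019 = 11019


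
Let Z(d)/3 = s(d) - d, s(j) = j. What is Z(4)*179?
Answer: 0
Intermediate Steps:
Z(d) = 0 (Z(d) = 3*(d - d) = 3*0 = 0)
Z(4)*179 = 0*179 = 0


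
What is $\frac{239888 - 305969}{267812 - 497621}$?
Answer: $\frac{22027}{76603} \approx 0.28755$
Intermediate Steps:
$\frac{239888 - 305969}{267812 - 497621} = - \frac{66081}{-229809} = \left(-66081\right) \left(- \frac{1}{229809}\right) = \frac{22027}{76603}$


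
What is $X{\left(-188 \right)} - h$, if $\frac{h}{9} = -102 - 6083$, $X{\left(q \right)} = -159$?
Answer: $55506$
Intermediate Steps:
$h = -55665$ ($h = 9 \left(-102 - 6083\right) = 9 \left(-6185\right) = -55665$)
$X{\left(-188 \right)} - h = -159 - -55665 = -159 + 55665 = 55506$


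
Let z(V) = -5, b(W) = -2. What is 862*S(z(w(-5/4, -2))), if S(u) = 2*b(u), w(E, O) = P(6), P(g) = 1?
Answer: -3448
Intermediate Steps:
w(E, O) = 1
S(u) = -4 (S(u) = 2*(-2) = -4)
862*S(z(w(-5/4, -2))) = 862*(-4) = -3448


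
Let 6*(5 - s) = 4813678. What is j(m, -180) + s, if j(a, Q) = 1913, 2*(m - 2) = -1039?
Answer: -2401085/3 ≈ -8.0036e+5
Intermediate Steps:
m = -1035/2 (m = 2 + (1/2)*(-1039) = 2 - 1039/2 = -1035/2 ≈ -517.50)
s = -2406824/3 (s = 5 - 1/6*4813678 = 5 - 2406839/3 = -2406824/3 ≈ -8.0228e+5)
j(m, -180) + s = 1913 - 2406824/3 = -2401085/3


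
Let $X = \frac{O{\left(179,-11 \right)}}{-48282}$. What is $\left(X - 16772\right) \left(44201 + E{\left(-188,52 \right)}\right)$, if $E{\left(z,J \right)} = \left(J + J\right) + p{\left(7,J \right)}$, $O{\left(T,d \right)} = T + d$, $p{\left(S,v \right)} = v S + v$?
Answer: $- \frac{6035738996952}{8047} \approx -7.5006 \cdot 10^{8}$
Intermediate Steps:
$p{\left(S,v \right)} = v + S v$ ($p{\left(S,v \right)} = S v + v = v + S v$)
$X = - \frac{28}{8047}$ ($X = \frac{179 - 11}{-48282} = 168 \left(- \frac{1}{48282}\right) = - \frac{28}{8047} \approx -0.0034796$)
$E{\left(z,J \right)} = 10 J$ ($E{\left(z,J \right)} = \left(J + J\right) + J \left(1 + 7\right) = 2 J + J 8 = 2 J + 8 J = 10 J$)
$\left(X - 16772\right) \left(44201 + E{\left(-188,52 \right)}\right) = \left(- \frac{28}{8047} - 16772\right) \left(44201 + 10 \cdot 52\right) = - \frac{134964312 \left(44201 + 520\right)}{8047} = \left(- \frac{134964312}{8047}\right) 44721 = - \frac{6035738996952}{8047}$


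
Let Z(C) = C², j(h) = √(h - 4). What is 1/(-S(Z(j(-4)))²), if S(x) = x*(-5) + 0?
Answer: -1/1600 ≈ -0.00062500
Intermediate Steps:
j(h) = √(-4 + h)
S(x) = -5*x (S(x) = -5*x + 0 = -5*x)
1/(-S(Z(j(-4)))²) = 1/(-(-5*(√(-4 - 4))²)²) = 1/(-(-5*(√(-8))²)²) = 1/(-(-5*(2*I*√2)²)²) = 1/(-(-5*(-8))²) = 1/(-1*40²) = 1/(-1*1600) = 1/(-1600) = -1/1600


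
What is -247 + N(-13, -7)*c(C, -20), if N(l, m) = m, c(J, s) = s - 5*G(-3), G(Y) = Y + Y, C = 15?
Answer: -317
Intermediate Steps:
G(Y) = 2*Y
c(J, s) = 30 + s (c(J, s) = s - 10*(-3) = s - 5*(-6) = s + 30 = 30 + s)
-247 + N(-13, -7)*c(C, -20) = -247 - 7*(30 - 20) = -247 - 7*10 = -247 - 70 = -317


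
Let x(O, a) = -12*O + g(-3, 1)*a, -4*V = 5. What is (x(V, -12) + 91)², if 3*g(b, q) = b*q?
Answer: 13924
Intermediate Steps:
g(b, q) = b*q/3 (g(b, q) = (b*q)/3 = b*q/3)
V = -5/4 (V = -¼*5 = -5/4 ≈ -1.2500)
x(O, a) = -a - 12*O (x(O, a) = -12*O + ((⅓)*(-3)*1)*a = -12*O - a = -a - 12*O)
(x(V, -12) + 91)² = ((-1*(-12) - 12*(-5/4)) + 91)² = ((12 + 15) + 91)² = (27 + 91)² = 118² = 13924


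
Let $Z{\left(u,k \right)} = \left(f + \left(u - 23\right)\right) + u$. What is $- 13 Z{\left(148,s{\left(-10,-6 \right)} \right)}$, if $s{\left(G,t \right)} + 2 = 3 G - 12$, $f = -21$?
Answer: $-3276$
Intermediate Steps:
$s{\left(G,t \right)} = -14 + 3 G$ ($s{\left(G,t \right)} = -2 + \left(3 G - 12\right) = -2 + \left(-12 + 3 G\right) = -14 + 3 G$)
$Z{\left(u,k \right)} = -44 + 2 u$ ($Z{\left(u,k \right)} = \left(-21 + \left(u - 23\right)\right) + u = \left(-21 + \left(-23 + u\right)\right) + u = \left(-44 + u\right) + u = -44 + 2 u$)
$- 13 Z{\left(148,s{\left(-10,-6 \right)} \right)} = - 13 \left(-44 + 2 \cdot 148\right) = - 13 \left(-44 + 296\right) = \left(-13\right) 252 = -3276$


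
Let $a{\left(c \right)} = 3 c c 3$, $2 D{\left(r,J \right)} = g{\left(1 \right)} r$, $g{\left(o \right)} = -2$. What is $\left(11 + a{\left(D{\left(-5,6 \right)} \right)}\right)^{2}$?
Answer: $55696$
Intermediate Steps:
$D{\left(r,J \right)} = - r$ ($D{\left(r,J \right)} = \frac{\left(-2\right) r}{2} = - r$)
$a{\left(c \right)} = 9 c^{2}$ ($a{\left(c \right)} = 3 c^{2} \cdot 3 = 9 c^{2}$)
$\left(11 + a{\left(D{\left(-5,6 \right)} \right)}\right)^{2} = \left(11 + 9 \left(\left(-1\right) \left(-5\right)\right)^{2}\right)^{2} = \left(11 + 9 \cdot 5^{2}\right)^{2} = \left(11 + 9 \cdot 25\right)^{2} = \left(11 + 225\right)^{2} = 236^{2} = 55696$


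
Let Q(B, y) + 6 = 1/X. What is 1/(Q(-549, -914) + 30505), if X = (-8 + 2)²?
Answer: 36/1097965 ≈ 3.2788e-5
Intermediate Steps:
X = 36 (X = (-6)² = 36)
Q(B, y) = -215/36 (Q(B, y) = -6 + 1/36 = -215/36)
1/(Q(-549, -914) + 30505) = 1/(-215/36 + 30505) = 1/(1097965/36) = 36/1097965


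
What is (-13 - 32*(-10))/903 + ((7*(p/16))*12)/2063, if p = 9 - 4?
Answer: 2628179/7451556 ≈ 0.35270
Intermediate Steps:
p = 5
(-13 - 32*(-10))/903 + ((7*(p/16))*12)/2063 = (-13 - 32*(-10))/903 + ((7*(5/16))*12)/2063 = (-13 + 320)*(1/903) + ((7*(5*(1/16)))*12)*(1/2063) = 307*(1/903) + ((7*(5/16))*12)*(1/2063) = 307/903 + ((35/16)*12)*(1/2063) = 307/903 + (105/4)*(1/2063) = 307/903 + 105/8252 = 2628179/7451556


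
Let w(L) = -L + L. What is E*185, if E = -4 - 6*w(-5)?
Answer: -740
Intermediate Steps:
w(L) = 0
E = -4 (E = -4 - 6*0 = -4 + 0 = -4)
E*185 = -4*185 = -740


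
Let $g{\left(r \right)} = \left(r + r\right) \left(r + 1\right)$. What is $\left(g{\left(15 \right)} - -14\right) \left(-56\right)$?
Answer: $-27664$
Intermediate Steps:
$g{\left(r \right)} = 2 r \left(1 + r\right)$
$\left(g{\left(15 \right)} - -14\right) \left(-56\right) = \left(2 \cdot 15 \left(1 + 15\right) - -14\right) \left(-56\right) = \left(2 \cdot 15 \cdot 16 + 14\right) \left(-56\right) = \left(480 + 14\right) \left(-56\right) = 494 \left(-56\right) = -27664$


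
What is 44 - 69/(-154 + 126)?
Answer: 1301/28 ≈ 46.464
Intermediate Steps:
44 - 69/(-154 + 126) = 44 - 69/(-28) = 44 - 1/28*(-69) = 44 + 69/28 = 1301/28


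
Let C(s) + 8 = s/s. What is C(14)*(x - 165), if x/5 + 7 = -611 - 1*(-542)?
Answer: 3815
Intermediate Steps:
C(s) = -7 (C(s) = -8 + s/s = -8 + 1 = -7)
x = -380 (x = -35 + 5*(-611 - 1*(-542)) = -35 + 5*(-611 + 542) = -35 + 5*(-69) = -35 - 345 = -380)
C(14)*(x - 165) = -7*(-380 - 165) = -7*(-545) = 3815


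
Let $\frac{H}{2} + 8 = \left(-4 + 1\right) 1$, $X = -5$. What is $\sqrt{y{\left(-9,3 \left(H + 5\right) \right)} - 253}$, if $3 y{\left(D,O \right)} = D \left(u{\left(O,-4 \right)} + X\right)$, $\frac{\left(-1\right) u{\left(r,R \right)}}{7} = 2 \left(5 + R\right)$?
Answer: $14 i \approx 14.0 i$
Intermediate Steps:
$u{\left(r,R \right)} = -70 - 14 R$ ($u{\left(r,R \right)} = - 7 \cdot 2 \left(5 + R\right) = - 7 \left(10 + 2 R\right) = -70 - 14 R$)
$H = -22$ ($H = -16 + 2 \left(-4 + 1\right) 1 = -16 + 2 \left(\left(-3\right) 1\right) = -16 + 2 \left(-3\right) = -16 - 6 = -22$)
$y{\left(D,O \right)} = - \frac{19 D}{3}$ ($y{\left(D,O \right)} = \frac{D \left(\left(-70 - -56\right) - 5\right)}{3} = \frac{D \left(\left(-70 + 56\right) - 5\right)}{3} = \frac{D \left(-14 - 5\right)}{3} = \frac{D \left(-19\right)}{3} = \frac{\left(-19\right) D}{3} = - \frac{19 D}{3}$)
$\sqrt{y{\left(-9,3 \left(H + 5\right) \right)} - 253} = \sqrt{\left(- \frac{19}{3}\right) \left(-9\right) - 253} = \sqrt{57 - 253} = \sqrt{-196} = 14 i$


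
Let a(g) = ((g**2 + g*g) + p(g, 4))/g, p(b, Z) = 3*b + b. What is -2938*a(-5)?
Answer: 17628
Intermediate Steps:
p(b, Z) = 4*b
a(g) = (2*g**2 + 4*g)/g (a(g) = ((g**2 + g*g) + 4*g)/g = ((g**2 + g**2) + 4*g)/g = (2*g**2 + 4*g)/g)
-2938*a(-5) = -2938*(4 + 2*(-5)) = -2938*(4 - 10) = -2938*(-6) = 17628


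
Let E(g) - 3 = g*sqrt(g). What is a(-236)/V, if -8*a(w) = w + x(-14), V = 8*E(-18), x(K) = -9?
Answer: 245/124608 + 735*I*sqrt(2)/20768 ≈ 0.0019662 + 0.05005*I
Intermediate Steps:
E(g) = 3 + g**(3/2) (E(g) = 3 + g*sqrt(g) = 3 + g**(3/2))
V = 24 - 432*I*sqrt(2) (V = 8*(3 + (-18)**(3/2)) = 8*(3 - 54*I*sqrt(2)) = 24 - 432*I*sqrt(2) ≈ 24.0 - 610.94*I)
a(w) = 9/8 - w/8 (a(w) = -(w - 9)/8 = -(-9 + w)/8 = 9/8 - w/8)
a(-236)/V = (9/8 - 1/8*(-236))/(24 - 432*I*sqrt(2)) = (9/8 + 59/2)/(24 - 432*I*sqrt(2)) = 245/(8*(24 - 432*I*sqrt(2)))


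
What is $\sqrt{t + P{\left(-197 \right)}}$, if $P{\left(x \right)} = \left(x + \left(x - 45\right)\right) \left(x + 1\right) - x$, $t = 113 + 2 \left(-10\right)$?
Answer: $\sqrt{86334} \approx 293.83$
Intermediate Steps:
$t = 93$ ($t = 113 - 20 = 93$)
$P{\left(x \right)} = - x + \left(1 + x\right) \left(-45 + 2 x\right)$ ($P{\left(x \right)} = \left(x + \left(x - 45\right)\right) \left(1 + x\right) - x = \left(x + \left(-45 + x\right)\right) \left(1 + x\right) - x = \left(-45 + 2 x\right) \left(1 + x\right) - x = \left(1 + x\right) \left(-45 + 2 x\right) - x = - x + \left(1 + x\right) \left(-45 + 2 x\right)$)
$\sqrt{t + P{\left(-197 \right)}} = \sqrt{93 - \left(-8623 - 77618\right)} = \sqrt{93 + \left(-45 + 8668 + 2 \cdot 38809\right)} = \sqrt{93 + \left(-45 + 8668 + 77618\right)} = \sqrt{93 + 86241} = \sqrt{86334}$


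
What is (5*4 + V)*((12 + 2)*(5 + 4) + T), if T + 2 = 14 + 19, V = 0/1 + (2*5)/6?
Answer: 10205/3 ≈ 3401.7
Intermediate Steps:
V = 5/3 (V = 0*1 + 10*(⅙) = 0 + 5/3 = 5/3 ≈ 1.6667)
T = 31 (T = -2 + (14 + 19) = -2 + 33 = 31)
(5*4 + V)*((12 + 2)*(5 + 4) + T) = (5*4 + 5/3)*((12 + 2)*(5 + 4) + 31) = (20 + 5/3)*(14*9 + 31) = 65*(126 + 31)/3 = (65/3)*157 = 10205/3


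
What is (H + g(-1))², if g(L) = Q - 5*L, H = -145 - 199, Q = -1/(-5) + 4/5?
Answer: 114244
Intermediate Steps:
Q = 1 (Q = -1*(-⅕) + 4*(⅕) = ⅕ + ⅘ = 1)
H = -344
g(L) = 1 - 5*L
(H + g(-1))² = (-344 + (1 - 5*(-1)))² = (-344 + (1 + 5))² = (-344 + 6)² = (-338)² = 114244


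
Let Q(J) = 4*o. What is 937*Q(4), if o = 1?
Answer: 3748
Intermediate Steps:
Q(J) = 4 (Q(J) = 4*1 = 4)
937*Q(4) = 937*4 = 3748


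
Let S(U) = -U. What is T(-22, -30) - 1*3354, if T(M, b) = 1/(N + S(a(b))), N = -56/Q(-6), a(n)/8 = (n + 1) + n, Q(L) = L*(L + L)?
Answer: -14224305/4241 ≈ -3354.0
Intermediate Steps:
Q(L) = 2*L² (Q(L) = L*(2*L) = 2*L²)
a(n) = 8 + 16*n (a(n) = 8*((n + 1) + n) = 8*((1 + n) + n) = 8*(1 + 2*n) = 8 + 16*n)
N = -7/9 (N = -56/(2*(-6)²) = -56/(2*36) = -56/72 = -56*1/72 = -7/9 ≈ -0.77778)
T(M, b) = 1/(-79/9 - 16*b) (T(M, b) = 1/(-7/9 - (8 + 16*b)) = 1/(-7/9 + (-8 - 16*b)) = 1/(-79/9 - 16*b))
T(-22, -30) - 1*3354 = -9/(79 + 144*(-30)) - 1*3354 = -9/(79 - 4320) - 3354 = -9/(-4241) - 3354 = -9*(-1/4241) - 3354 = 9/4241 - 3354 = -14224305/4241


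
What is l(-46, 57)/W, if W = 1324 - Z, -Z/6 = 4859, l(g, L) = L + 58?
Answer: 115/30478 ≈ 0.0037732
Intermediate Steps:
l(g, L) = 58 + L
Z = -29154 (Z = -6*4859 = -29154)
W = 30478 (W = 1324 - 1*(-29154) = 1324 + 29154 = 30478)
l(-46, 57)/W = (58 + 57)/30478 = 115*(1/30478) = 115/30478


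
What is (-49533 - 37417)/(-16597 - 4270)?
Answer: 86950/20867 ≈ 4.1669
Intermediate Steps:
(-49533 - 37417)/(-16597 - 4270) = -86950/(-20867) = -86950*(-1/20867) = 86950/20867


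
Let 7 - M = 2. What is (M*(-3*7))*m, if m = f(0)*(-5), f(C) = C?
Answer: 0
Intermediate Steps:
M = 5 (M = 7 - 1*2 = 7 - 2 = 5)
m = 0 (m = 0*(-5) = 0)
(M*(-3*7))*m = (5*(-3*7))*0 = (5*(-21))*0 = -105*0 = 0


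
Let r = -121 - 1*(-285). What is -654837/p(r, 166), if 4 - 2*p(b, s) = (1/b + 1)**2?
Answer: -35224991904/80359 ≈ -4.3835e+5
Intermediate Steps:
r = 164 (r = -121 + 285 = 164)
p(b, s) = 2 - (1 + 1/b)**2/2 (p(b, s) = 2 - (1/b + 1)**2/2 = 2 - (1 + 1/b)**2/2)
-654837/p(r, 166) = -654837/(2 - 1/2*(1 + 164)**2/164**2) = -654837/(2 - 1/2*1/26896*165**2) = -654837/(2 - 1/2*1/26896*27225) = -654837/(2 - 27225/53792) = -654837/80359/53792 = -654837*53792/80359 = -35224991904/80359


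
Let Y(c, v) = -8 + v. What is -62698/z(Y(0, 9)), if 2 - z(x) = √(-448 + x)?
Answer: -125396/451 - 62698*I*√447/451 ≈ -278.04 - 2939.2*I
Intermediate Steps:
z(x) = 2 - √(-448 + x)
-62698/z(Y(0, 9)) = -62698/(2 - √(-448 + (-8 + 9))) = -62698/(2 - √(-448 + 1)) = -62698/(2 - √(-447)) = -62698/(2 - I*√447)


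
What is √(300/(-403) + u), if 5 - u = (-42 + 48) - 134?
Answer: √21479497/403 ≈ 11.500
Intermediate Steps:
u = 133 (u = 5 - ((-42 + 48) - 134) = 5 - (6 - 134) = 5 - 1*(-128) = 5 + 128 = 133)
√(300/(-403) + u) = √(300/(-403) + 133) = √(300*(-1/403) + 133) = √(-300/403 + 133) = √(53299/403) = √21479497/403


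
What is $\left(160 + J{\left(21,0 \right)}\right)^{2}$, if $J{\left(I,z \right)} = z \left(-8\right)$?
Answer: $25600$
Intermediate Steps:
$J{\left(I,z \right)} = - 8 z$
$\left(160 + J{\left(21,0 \right)}\right)^{2} = \left(160 - 0\right)^{2} = \left(160 + 0\right)^{2} = 160^{2} = 25600$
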